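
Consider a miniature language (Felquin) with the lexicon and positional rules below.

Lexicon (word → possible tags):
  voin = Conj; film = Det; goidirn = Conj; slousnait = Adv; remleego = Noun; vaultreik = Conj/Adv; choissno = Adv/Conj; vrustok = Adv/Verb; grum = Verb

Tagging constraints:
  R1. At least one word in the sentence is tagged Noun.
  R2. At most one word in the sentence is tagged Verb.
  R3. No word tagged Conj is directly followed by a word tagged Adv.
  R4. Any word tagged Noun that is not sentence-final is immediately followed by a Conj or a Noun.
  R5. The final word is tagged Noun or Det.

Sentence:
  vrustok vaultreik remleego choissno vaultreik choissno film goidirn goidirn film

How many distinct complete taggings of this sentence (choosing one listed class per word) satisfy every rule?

4

Candidates per position — 1:vrustok {Adv,Verb}; 2:vaultreik {Conj,Adv}; 3:remleego {Noun}; 4:choissno {Adv,Conj}; 5:vaultreik {Conj,Adv}; 6:choissno {Adv,Conj}; 7:film {Det}; 8:goidirn {Conj}; 9:goidirn {Conj}; 10:film {Det}.
There are 32 candidate sequences in total.
The sequences that satisfy every rule: Adv Conj Noun Conj Conj Conj Det Conj Conj Det; Adv Adv Noun Conj Conj Conj Det Conj Conj Det; Verb Conj Noun Conj Conj Conj Det Conj Conj Det; Verb Adv Noun Conj Conj Conj Det Conj Conj Det.
Count = 4.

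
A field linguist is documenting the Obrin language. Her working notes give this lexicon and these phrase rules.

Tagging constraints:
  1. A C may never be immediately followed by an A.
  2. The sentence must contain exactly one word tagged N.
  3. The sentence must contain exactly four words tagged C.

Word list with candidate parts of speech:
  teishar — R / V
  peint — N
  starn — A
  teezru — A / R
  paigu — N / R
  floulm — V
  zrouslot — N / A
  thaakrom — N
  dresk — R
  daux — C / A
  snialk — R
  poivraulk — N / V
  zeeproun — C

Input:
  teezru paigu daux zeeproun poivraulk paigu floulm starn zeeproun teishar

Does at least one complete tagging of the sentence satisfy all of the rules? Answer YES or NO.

Candidates per position — 1:teezru {A,R}; 2:paigu {N,R}; 3:daux {C,A}; 4:zeeproun {C}; 5:poivraulk {N,V}; 6:paigu {N,R}; 7:floulm {V}; 8:starn {A}; 9:zeeproun {C}; 10:teishar {R,V}.
Rule 3 cannot be satisfied by any choice of tags from the lexicon.
So there is no consistent tagging.

NO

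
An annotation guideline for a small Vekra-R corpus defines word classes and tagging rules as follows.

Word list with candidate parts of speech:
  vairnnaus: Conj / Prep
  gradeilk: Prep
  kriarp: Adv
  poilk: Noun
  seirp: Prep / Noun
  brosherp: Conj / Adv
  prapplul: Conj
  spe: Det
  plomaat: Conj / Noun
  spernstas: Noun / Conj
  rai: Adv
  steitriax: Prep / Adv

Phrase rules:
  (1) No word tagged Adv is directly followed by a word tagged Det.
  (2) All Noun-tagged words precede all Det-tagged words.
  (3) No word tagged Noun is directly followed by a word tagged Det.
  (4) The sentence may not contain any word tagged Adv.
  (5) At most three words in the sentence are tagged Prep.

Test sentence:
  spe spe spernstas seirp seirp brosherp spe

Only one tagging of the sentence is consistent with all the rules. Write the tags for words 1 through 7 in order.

Det Det Conj Prep Prep Conj Det

Candidates per position — 1:spe {Det}; 2:spe {Det}; 3:spernstas {Noun,Conj}; 4:seirp {Prep,Noun}; 5:seirp {Prep,Noun}; 6:brosherp {Conj,Adv}; 7:spe {Det}.
If word 3 were Noun, no tagging could satisfy rule 2; so word 3 is Conj.
If word 4 were Noun, no tagging could satisfy rule 2; so word 4 is Prep.
If word 5 were Noun, no tagging could satisfy rule 2; so word 5 is Prep.
If word 6 were Adv, no tagging could satisfy rule 1; so word 6 is Conj.
The unique satisfying tagging is: Det Det Conj Prep Prep Conj Det.
Check: rule 1 satisfied; rule 2 satisfied; rule 3 satisfied; rule 4 satisfied; rule 5 satisfied.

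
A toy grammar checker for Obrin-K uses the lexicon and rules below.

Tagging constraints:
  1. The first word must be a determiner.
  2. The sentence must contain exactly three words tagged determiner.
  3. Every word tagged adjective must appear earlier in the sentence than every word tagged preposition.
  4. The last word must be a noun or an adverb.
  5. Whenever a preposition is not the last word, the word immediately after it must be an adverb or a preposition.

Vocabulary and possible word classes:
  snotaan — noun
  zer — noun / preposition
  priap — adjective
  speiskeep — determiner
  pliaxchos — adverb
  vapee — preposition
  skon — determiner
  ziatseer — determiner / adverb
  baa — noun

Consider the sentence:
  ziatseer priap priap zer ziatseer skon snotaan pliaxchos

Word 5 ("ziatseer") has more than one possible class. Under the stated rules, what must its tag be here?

determiner

Candidates per position — 1:ziatseer {determiner,adverb}; 2:priap {adjective}; 3:priap {adjective}; 4:zer {noun,preposition}; 5:ziatseer {determiner,adverb}; 6:skon {determiner}; 7:snotaan {noun}; 8:pliaxchos {adverb}.
At position 1, choosing adverb makes rule 1 impossible to satisfy; hence determiner.
At position 5, choosing adverb makes rule 2 impossible to satisfy; hence determiner.
At position 4, choosing preposition makes rule 5 impossible to satisfy; hence noun.
The only consistent sequence is: determiner adjective adjective noun determiner determiner noun adverb.
Rule-by-rule: rule 1 satisfied; rule 2 satisfied; rule 3 satisfied; rule 4 satisfied; rule 5 satisfied.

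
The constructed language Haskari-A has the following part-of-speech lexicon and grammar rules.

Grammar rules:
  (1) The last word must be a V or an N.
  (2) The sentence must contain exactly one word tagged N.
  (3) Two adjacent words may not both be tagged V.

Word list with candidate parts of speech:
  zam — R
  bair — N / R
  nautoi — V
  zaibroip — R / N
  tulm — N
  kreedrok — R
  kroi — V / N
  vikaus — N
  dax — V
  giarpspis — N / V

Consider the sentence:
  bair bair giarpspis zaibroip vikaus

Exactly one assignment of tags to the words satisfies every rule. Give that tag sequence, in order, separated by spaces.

R R V R N

Candidates per position — 1:bair {N,R}; 2:bair {N,R}; 3:giarpspis {N,V}; 4:zaibroip {R,N}; 5:vikaus {N}.
Word 1 cannot be N — rule 2 would then fail for every completion. It is R.
Word 2 cannot be N — rule 2 would then fail for every completion. It is R.
Word 3 cannot be N — rule 2 would then fail for every completion. It is V.
Word 4 cannot be N — rule 2 would then fail for every completion. It is R.
So the tagging must be: R R V R N.
Verifying each rule — rule 1 ok; rule 2 ok; rule 3 ok.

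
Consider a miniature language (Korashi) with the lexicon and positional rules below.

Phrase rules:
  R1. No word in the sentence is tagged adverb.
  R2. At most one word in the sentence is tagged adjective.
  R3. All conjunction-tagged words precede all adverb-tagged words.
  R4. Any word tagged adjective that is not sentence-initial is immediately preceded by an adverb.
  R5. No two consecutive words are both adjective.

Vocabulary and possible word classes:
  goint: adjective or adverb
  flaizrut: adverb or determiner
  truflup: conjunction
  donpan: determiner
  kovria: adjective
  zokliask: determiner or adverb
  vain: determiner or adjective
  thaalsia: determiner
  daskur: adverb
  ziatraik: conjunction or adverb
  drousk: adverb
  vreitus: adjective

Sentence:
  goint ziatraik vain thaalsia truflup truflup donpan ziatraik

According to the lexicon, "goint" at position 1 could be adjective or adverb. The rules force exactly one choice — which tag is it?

adjective

Candidates per position — 1:goint {adjective,adverb}; 2:ziatraik {conjunction,adverb}; 3:vain {determiner,adjective}; 4:thaalsia {determiner}; 5:truflup {conjunction}; 6:truflup {conjunction}; 7:donpan {determiner}; 8:ziatraik {conjunction,adverb}.
Position 1: adverb is ruled out by rule 1; that leaves adjective.
Position 2: adverb is ruled out by rule 1; that leaves conjunction.
Position 3: adjective is ruled out by rule 2; that leaves determiner.
Position 8: adverb is ruled out by rule 1; that leaves conjunction.
The unique satisfying tagging is: adjective conjunction determiner determiner conjunction conjunction determiner conjunction.
Verifying each rule — rule 1 satisfied; rule 2 satisfied; rule 3 satisfied; rule 4 satisfied; rule 5 satisfied.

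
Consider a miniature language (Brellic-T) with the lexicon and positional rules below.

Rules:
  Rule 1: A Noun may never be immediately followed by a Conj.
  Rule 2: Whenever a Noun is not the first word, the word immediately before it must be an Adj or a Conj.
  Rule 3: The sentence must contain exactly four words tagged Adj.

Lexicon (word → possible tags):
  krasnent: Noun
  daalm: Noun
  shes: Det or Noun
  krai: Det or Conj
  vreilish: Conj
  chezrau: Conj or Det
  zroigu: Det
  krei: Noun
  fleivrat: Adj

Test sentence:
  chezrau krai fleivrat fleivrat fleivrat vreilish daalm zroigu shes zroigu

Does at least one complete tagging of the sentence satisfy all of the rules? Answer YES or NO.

NO

Candidates per position — 1:chezrau {Conj,Det}; 2:krai {Det,Conj}; 3:fleivrat {Adj}; 4:fleivrat {Adj}; 5:fleivrat {Adj}; 6:vreilish {Conj}; 7:daalm {Noun}; 8:zroigu {Det}; 9:shes {Det,Noun}; 10:zroigu {Det}.
Rule 3 cannot be satisfied by any choice of tags from the lexicon.
So there is no consistent tagging.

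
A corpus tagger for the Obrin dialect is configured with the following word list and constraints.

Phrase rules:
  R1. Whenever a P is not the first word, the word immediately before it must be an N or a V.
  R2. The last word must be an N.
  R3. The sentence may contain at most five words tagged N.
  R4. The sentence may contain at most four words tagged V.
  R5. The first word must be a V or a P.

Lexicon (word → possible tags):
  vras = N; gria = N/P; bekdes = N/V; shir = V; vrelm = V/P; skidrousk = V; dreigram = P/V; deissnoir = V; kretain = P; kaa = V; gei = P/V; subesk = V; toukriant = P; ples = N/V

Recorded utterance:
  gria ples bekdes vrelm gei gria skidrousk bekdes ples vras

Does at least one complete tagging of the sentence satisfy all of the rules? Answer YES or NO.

YES

Candidates per position — 1:gria {N,P}; 2:ples {N,V}; 3:bekdes {N,V}; 4:vrelm {V,P}; 5:gei {P,V}; 6:gria {N,P}; 7:skidrousk {V}; 8:bekdes {N,V}; 9:ples {N,V}; 10:vras {N}.
One satisfying assignment: P N N V V P V N V N.
Rule-by-rule: rule 1 satisfied; rule 2 satisfied; rule 3 satisfied; rule 4 satisfied; rule 5 satisfied.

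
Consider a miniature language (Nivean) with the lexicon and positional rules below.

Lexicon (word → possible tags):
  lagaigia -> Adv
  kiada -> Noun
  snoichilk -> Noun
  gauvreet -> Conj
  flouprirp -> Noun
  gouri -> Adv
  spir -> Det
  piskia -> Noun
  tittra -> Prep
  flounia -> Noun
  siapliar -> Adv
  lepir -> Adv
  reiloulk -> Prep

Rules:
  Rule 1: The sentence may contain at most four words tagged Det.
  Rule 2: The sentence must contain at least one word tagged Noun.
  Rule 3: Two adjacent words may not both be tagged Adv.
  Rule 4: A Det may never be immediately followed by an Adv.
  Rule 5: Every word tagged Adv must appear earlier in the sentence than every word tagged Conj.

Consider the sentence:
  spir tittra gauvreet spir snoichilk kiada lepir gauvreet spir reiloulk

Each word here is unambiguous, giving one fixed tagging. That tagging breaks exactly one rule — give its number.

5

Fixed tagging: Det Prep Conj Det Noun Noun Adv Conj Det Prep.
Rule check: R1 pass, R2 pass, R3 pass, R4 pass, R5 fail.
Only rule 5 fails.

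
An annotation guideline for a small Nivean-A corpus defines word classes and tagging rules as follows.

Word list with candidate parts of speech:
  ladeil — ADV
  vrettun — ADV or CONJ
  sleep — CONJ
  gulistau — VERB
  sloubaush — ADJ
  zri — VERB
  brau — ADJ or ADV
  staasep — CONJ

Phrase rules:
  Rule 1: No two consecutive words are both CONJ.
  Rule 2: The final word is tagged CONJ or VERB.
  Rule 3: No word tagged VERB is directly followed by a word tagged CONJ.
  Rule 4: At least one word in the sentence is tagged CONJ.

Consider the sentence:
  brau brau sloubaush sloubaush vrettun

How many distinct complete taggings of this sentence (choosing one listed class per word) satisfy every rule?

4

Candidates per position — 1:brau {ADJ,ADV}; 2:brau {ADJ,ADV}; 3:sloubaush {ADJ}; 4:sloubaush {ADJ}; 5:vrettun {ADV,CONJ}.
There are 8 candidate sequences in total.
The sequences that satisfy every rule: ADJ ADJ ADJ ADJ CONJ; ADJ ADV ADJ ADJ CONJ; ADV ADJ ADJ ADJ CONJ; ADV ADV ADJ ADJ CONJ.
Count = 4.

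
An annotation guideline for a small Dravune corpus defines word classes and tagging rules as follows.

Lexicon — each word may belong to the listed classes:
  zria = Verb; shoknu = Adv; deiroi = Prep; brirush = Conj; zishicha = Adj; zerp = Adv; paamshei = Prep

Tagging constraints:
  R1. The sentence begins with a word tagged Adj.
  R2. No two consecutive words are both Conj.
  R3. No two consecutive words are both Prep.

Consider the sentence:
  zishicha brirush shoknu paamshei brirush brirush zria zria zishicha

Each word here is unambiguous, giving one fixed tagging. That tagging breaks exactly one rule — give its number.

Fixed tagging: Adj Conj Adv Prep Conj Conj Verb Verb Adj.
Checking each rule: R1 ok, R2 fails, R3 ok.
Only rule 2 fails.

2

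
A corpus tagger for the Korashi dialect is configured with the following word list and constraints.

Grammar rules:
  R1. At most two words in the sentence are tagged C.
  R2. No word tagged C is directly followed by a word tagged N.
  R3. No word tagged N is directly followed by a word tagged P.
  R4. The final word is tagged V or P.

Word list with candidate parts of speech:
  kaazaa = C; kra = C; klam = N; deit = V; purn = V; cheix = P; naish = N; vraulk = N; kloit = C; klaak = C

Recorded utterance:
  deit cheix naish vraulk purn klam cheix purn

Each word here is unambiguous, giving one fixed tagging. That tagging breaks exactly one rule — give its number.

Fixed tagging: V P N N V N P V.
Rule check: R1 pass, R2 pass, R3 fail, R4 pass.
Only rule 3 fails.

3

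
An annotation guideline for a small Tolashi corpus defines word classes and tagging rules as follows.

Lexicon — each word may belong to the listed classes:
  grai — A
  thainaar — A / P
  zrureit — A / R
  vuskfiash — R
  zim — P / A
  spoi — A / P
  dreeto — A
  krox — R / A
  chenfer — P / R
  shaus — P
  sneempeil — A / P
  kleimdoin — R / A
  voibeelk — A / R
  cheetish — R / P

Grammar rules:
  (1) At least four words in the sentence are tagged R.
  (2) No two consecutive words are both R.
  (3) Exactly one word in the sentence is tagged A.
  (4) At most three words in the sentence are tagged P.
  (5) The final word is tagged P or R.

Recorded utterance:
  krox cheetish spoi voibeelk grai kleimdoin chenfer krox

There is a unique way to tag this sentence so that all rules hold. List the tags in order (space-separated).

Candidates per position — 1:krox {R,A}; 2:cheetish {R,P}; 3:spoi {A,P}; 4:voibeelk {A,R}; 5:grai {A}; 6:kleimdoin {R,A}; 7:chenfer {P,R}; 8:krox {R,A}.
If word 1 were A, no tagging could satisfy rule 3; so word 1 is R.
If word 2 were R, no tagging could satisfy rule 2; so word 2 is P.
If word 3 were A, no tagging could satisfy rule 3; so word 3 is P.
If word 4 were A, no tagging could satisfy rule 3; so word 4 is R.
If word 6 were A, no tagging could satisfy rule 3; so word 6 is R.
If word 7 were R, no tagging could satisfy rule 2; so word 7 is P.
If word 8 were A, no tagging could satisfy rule 1; so word 8 is R.
The unique satisfying tagging is: R P P R A R P R.
Check: rule 1 ok; rule 2 ok; rule 3 ok; rule 4 ok; rule 5 ok.

R P P R A R P R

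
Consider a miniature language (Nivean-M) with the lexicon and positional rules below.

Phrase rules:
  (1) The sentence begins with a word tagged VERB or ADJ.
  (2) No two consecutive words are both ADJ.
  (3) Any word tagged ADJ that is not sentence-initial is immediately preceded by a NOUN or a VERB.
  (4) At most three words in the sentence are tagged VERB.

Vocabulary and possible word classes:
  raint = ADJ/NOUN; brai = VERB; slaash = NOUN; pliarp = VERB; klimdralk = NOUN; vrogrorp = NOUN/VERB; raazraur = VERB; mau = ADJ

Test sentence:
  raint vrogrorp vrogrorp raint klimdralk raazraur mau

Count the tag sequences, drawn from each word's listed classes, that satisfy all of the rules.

Candidates per position — 1:raint {ADJ,NOUN}; 2:vrogrorp {NOUN,VERB}; 3:vrogrorp {NOUN,VERB}; 4:raint {ADJ,NOUN}; 5:klimdralk {NOUN}; 6:raazraur {VERB}; 7:mau {ADJ}.
There are 16 candidate sequences in total.
Checking each against the rules leaves 8 sequences.
Count = 8.

8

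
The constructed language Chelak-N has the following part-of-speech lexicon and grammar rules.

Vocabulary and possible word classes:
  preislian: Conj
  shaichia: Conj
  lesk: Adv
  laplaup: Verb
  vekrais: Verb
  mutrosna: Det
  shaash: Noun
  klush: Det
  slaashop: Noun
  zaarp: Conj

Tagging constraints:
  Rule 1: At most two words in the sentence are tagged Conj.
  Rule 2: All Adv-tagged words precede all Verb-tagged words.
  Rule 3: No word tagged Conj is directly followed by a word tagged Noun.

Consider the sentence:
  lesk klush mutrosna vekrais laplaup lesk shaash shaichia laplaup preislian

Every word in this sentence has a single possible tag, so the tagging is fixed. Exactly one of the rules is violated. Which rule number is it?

2

Fixed tagging: Adv Det Det Verb Verb Adv Noun Conj Verb Conj.
Applying the rules: R1 pass, R2 fail, R3 pass.
Only rule 2 fails.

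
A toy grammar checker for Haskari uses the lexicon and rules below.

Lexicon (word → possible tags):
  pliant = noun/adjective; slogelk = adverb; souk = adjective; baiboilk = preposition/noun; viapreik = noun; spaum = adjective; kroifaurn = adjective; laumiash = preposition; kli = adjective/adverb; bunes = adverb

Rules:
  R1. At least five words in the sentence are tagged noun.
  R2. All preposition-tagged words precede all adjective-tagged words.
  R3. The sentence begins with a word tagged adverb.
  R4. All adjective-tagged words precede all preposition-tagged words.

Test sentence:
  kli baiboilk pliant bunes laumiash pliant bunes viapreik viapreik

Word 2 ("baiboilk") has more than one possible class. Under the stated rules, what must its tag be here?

Candidates per position — 1:kli {adjective,adverb}; 2:baiboilk {preposition,noun}; 3:pliant {noun,adjective}; 4:bunes {adverb}; 5:laumiash {preposition}; 6:pliant {noun,adjective}; 7:bunes {adverb}; 8:viapreik {noun}; 9:viapreik {noun}.
Position 1: adjective is ruled out by rule 2; that leaves adverb.
Position 2: preposition is ruled out by rule 1; that leaves noun.
Position 3: adjective is ruled out by rule 1; that leaves noun.
Position 6: adjective is ruled out by rule 1; that leaves noun.
The only consistent sequence is: adverb noun noun adverb preposition noun adverb noun noun.
Rule-by-rule: rule 1 satisfied; rule 2 satisfied; rule 3 satisfied; rule 4 satisfied.

noun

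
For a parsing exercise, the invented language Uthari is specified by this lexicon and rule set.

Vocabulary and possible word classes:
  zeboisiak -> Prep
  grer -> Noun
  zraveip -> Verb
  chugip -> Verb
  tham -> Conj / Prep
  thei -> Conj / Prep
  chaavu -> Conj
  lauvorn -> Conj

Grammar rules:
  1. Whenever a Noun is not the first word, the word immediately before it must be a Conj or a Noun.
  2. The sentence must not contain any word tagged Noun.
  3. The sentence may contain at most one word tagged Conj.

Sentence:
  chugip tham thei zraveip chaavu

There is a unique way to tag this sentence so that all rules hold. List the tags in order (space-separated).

Verb Prep Prep Verb Conj

Candidates per position — 1:chugip {Verb}; 2:tham {Conj,Prep}; 3:thei {Conj,Prep}; 4:zraveip {Verb}; 5:chaavu {Conj}.
Word 2 cannot be Conj — rule 3 would then fail for every completion. It is Prep.
Word 3 cannot be Conj — rule 3 would then fail for every completion. It is Prep.
That leaves exactly one tagging: Verb Prep Prep Verb Conj.
Check: rule 1 ✓; rule 2 ✓; rule 3 ✓.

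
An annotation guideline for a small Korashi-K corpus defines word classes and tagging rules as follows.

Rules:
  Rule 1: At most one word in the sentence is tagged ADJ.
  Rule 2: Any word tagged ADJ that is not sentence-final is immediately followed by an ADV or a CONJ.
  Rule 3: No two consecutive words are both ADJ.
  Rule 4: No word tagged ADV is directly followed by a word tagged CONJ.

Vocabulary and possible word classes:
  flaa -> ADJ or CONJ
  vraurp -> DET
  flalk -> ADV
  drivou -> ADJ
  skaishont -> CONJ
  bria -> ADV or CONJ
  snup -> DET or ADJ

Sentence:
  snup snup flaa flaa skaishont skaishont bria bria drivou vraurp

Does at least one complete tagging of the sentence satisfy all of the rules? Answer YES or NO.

Candidates per position — 1:snup {DET,ADJ}; 2:snup {DET,ADJ}; 3:flaa {ADJ,CONJ}; 4:flaa {ADJ,CONJ}; 5:skaishont {CONJ}; 6:skaishont {CONJ}; 7:bria {ADV,CONJ}; 8:bria {ADV,CONJ}; 9:drivou {ADJ}; 10:vraurp {DET}.
Rule 2 cannot be satisfied by any choice of tags from the lexicon.
So there is no consistent tagging.

NO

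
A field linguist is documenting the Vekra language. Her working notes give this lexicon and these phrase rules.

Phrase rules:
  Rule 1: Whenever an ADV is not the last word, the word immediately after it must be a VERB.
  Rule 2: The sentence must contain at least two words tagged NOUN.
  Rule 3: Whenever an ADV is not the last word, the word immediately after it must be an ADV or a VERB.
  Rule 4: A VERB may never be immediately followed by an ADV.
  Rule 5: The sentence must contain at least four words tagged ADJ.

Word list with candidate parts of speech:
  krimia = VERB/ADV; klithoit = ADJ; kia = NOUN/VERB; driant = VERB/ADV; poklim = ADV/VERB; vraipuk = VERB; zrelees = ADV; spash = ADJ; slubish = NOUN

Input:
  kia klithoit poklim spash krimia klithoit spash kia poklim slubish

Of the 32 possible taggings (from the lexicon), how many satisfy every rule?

3

Candidates per position — 1:kia {NOUN,VERB}; 2:klithoit {ADJ}; 3:poklim {ADV,VERB}; 4:spash {ADJ}; 5:krimia {VERB,ADV}; 6:klithoit {ADJ}; 7:spash {ADJ}; 8:kia {NOUN,VERB}; 9:poklim {ADV,VERB}; 10:slubish {NOUN}.
There are 32 candidate sequences in total.
The sequences that satisfy every rule: NOUN ADJ VERB ADJ VERB ADJ ADJ NOUN VERB NOUN; NOUN ADJ VERB ADJ VERB ADJ ADJ VERB VERB NOUN; VERB ADJ VERB ADJ VERB ADJ ADJ NOUN VERB NOUN.
Count = 3.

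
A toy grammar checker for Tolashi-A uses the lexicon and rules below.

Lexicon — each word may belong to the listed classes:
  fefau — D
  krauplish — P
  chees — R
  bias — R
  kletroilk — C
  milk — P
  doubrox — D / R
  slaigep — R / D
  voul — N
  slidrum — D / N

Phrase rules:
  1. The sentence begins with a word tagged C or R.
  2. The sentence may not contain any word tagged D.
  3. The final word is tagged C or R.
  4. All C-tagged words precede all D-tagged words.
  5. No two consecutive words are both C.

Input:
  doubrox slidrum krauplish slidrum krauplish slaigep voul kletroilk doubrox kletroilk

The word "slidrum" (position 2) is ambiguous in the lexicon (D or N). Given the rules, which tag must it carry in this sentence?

Candidates per position — 1:doubrox {D,R}; 2:slidrum {D,N}; 3:krauplish {P}; 4:slidrum {D,N}; 5:krauplish {P}; 6:slaigep {R,D}; 7:voul {N}; 8:kletroilk {C}; 9:doubrox {D,R}; 10:kletroilk {C}.
Position 1: D is ruled out by rule 1; that leaves R.
Position 2: D is ruled out by rule 2; that leaves N.
Position 4: D is ruled out by rule 2; that leaves N.
Position 6: D is ruled out by rule 2; that leaves R.
Position 9: D is ruled out by rule 2; that leaves R.
That leaves exactly one tagging: R N P N P R N C R C.
Verifying each rule — rule 1 holds; rule 2 holds; rule 3 holds; rule 4 holds; rule 5 holds.

N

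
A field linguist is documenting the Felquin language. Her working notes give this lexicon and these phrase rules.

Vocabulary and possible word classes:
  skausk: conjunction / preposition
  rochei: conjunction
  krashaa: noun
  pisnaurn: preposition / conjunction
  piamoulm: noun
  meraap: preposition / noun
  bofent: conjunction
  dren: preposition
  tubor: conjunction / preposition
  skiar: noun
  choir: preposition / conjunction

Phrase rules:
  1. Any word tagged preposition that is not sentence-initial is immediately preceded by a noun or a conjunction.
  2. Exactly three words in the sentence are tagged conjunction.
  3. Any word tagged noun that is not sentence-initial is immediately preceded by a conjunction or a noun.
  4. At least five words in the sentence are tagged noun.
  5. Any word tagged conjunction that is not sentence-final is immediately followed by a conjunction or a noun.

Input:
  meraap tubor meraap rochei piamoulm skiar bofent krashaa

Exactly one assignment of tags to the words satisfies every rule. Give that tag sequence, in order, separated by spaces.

Candidates per position — 1:meraap {preposition,noun}; 2:tubor {conjunction,preposition}; 3:meraap {preposition,noun}; 4:rochei {conjunction}; 5:piamoulm {noun}; 6:skiar {noun}; 7:bofent {conjunction}; 8:krashaa {noun}.
At position 1, choosing preposition makes rule 4 impossible to satisfy; hence noun.
At position 2, choosing preposition makes rule 2 impossible to satisfy; hence conjunction.
At position 3, choosing preposition makes rule 4 impossible to satisfy; hence noun.
That leaves exactly one tagging: noun conjunction noun conjunction noun noun conjunction noun.
Check: rule 1 holds; rule 2 holds; rule 3 holds; rule 4 holds; rule 5 holds.

noun conjunction noun conjunction noun noun conjunction noun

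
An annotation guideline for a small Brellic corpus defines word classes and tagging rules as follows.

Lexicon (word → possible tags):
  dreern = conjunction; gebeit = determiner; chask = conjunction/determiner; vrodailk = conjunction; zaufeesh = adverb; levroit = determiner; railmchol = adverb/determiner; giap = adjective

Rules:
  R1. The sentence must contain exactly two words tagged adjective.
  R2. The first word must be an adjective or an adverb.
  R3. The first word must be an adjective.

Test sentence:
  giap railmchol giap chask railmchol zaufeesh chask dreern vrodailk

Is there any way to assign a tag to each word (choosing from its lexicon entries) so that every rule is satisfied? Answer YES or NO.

YES

Candidates per position — 1:giap {adjective}; 2:railmchol {adverb,determiner}; 3:giap {adjective}; 4:chask {conjunction,determiner}; 5:railmchol {adverb,determiner}; 6:zaufeesh {adverb}; 7:chask {conjunction,determiner}; 8:dreern {conjunction}; 9:vrodailk {conjunction}.
One satisfying assignment: adjective determiner adjective determiner adverb adverb conjunction conjunction conjunction.
Rule-by-rule: rule 1 holds; rule 2 holds; rule 3 holds.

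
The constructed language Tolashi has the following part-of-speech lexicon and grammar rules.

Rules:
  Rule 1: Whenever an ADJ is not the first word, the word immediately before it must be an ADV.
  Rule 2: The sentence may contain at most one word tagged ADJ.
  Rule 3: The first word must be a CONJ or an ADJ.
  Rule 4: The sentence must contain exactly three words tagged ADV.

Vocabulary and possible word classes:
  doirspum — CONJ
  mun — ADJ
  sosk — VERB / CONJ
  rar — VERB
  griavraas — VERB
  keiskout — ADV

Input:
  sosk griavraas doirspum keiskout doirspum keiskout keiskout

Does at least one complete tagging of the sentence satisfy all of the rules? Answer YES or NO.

YES

Candidates per position — 1:sosk {VERB,CONJ}; 2:griavraas {VERB}; 3:doirspum {CONJ}; 4:keiskout {ADV}; 5:doirspum {CONJ}; 6:keiskout {ADV}; 7:keiskout {ADV}.
One satisfying assignment: CONJ VERB CONJ ADV CONJ ADV ADV.
Check: rule 1 satisfied; rule 2 satisfied; rule 3 satisfied; rule 4 satisfied.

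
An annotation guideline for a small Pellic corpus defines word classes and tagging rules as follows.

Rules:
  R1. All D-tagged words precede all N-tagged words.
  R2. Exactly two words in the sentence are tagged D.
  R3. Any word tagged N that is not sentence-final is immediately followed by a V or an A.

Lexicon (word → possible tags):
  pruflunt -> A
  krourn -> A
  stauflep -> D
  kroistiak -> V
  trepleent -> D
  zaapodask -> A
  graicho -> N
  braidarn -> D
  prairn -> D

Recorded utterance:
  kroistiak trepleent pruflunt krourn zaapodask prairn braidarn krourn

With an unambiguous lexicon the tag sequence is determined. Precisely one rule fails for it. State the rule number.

Fixed tagging: V D A A A D D A.
Applying the rules: R1 pass, R2 fail, R3 pass.
Only rule 2 fails.

2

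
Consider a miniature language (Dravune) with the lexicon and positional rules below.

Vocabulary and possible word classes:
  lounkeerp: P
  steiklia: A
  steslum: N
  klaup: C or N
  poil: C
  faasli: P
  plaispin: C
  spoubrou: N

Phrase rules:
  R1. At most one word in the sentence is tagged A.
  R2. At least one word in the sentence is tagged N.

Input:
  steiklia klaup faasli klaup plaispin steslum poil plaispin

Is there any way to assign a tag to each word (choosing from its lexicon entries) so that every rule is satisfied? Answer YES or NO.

Candidates per position — 1:steiklia {A}; 2:klaup {C,N}; 3:faasli {P}; 4:klaup {C,N}; 5:plaispin {C}; 6:steslum {N}; 7:poil {C}; 8:plaispin {C}.
One satisfying assignment: A N P N C N C C.
Rule-by-rule: rule 1 ✓; rule 2 ✓.

YES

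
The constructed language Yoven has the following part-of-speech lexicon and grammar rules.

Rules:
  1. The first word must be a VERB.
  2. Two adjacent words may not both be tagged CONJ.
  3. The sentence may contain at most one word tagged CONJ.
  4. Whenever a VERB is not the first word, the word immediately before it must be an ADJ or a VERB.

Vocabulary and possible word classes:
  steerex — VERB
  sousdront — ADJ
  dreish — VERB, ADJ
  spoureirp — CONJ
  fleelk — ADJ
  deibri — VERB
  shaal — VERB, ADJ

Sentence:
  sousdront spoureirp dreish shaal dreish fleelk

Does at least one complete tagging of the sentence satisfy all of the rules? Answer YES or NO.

Candidates per position — 1:sousdront {ADJ}; 2:spoureirp {CONJ}; 3:dreish {VERB,ADJ}; 4:shaal {VERB,ADJ}; 5:dreish {VERB,ADJ}; 6:fleelk {ADJ}.
Rule 1 cannot be satisfied by any choice of tags from the lexicon.
So there is no consistent tagging.

NO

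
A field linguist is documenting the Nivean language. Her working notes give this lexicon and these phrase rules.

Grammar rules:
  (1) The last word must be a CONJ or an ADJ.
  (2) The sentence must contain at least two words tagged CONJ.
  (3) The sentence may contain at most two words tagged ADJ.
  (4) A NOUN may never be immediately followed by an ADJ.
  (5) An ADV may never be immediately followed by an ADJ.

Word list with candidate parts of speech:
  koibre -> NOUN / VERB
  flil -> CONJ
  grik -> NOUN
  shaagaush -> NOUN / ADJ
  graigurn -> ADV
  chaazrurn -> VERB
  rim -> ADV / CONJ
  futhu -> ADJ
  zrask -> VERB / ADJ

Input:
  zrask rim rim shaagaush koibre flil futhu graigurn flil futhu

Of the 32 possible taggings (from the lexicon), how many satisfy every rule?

Candidates per position — 1:zrask {VERB,ADJ}; 2:rim {ADV,CONJ}; 3:rim {ADV,CONJ}; 4:shaagaush {NOUN,ADJ}; 5:koibre {NOUN,VERB}; 6:flil {CONJ}; 7:futhu {ADJ}; 8:graigurn {ADV}; 9:flil {CONJ}; 10:futhu {ADJ}.
There are 32 candidate sequences in total.
Checking each against the rules leaves 8 sequences.
Count = 8.

8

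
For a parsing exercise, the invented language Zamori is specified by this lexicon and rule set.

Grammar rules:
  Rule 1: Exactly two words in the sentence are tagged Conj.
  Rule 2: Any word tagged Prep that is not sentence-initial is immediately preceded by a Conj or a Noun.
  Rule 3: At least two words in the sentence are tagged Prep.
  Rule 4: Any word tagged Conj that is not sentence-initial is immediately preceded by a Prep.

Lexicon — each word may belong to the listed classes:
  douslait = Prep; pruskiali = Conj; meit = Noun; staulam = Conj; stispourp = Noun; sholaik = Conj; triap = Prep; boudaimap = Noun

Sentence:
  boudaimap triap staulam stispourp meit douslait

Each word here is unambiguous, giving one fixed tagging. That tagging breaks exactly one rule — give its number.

1

Fixed tagging: Noun Prep Conj Noun Noun Prep.
Checking each rule: R1 ✗, R2 ✓, R3 ✓, R4 ✓.
Only rule 1 fails.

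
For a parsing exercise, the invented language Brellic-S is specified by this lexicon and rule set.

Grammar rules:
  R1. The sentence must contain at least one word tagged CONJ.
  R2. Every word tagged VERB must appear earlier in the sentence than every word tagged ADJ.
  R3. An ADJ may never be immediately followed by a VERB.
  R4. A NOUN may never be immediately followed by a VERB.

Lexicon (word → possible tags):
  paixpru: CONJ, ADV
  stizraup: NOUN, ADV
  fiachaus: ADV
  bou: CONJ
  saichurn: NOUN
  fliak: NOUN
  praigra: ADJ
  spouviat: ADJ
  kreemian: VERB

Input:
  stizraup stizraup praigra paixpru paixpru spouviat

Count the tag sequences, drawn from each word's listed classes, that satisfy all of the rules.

12

Candidates per position — 1:stizraup {NOUN,ADV}; 2:stizraup {NOUN,ADV}; 3:praigra {ADJ}; 4:paixpru {CONJ,ADV}; 5:paixpru {CONJ,ADV}; 6:spouviat {ADJ}.
There are 16 candidate sequences in total.
Checking each against the rules leaves 12 sequences.
Count = 12.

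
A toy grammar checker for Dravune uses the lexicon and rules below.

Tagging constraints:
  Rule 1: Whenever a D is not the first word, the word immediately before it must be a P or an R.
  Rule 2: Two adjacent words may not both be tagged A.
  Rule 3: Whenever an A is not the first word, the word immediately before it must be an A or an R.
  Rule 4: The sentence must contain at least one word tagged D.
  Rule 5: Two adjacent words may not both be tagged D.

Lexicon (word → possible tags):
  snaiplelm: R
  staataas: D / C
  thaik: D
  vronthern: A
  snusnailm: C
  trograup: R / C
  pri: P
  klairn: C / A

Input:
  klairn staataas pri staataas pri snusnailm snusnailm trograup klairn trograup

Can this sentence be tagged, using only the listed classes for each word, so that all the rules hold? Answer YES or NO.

YES

Candidates per position — 1:klairn {C,A}; 2:staataas {D,C}; 3:pri {P}; 4:staataas {D,C}; 5:pri {P}; 6:snusnailm {C}; 7:snusnailm {C}; 8:trograup {R,C}; 9:klairn {C,A}; 10:trograup {R,C}.
One satisfying assignment: A C P D P C C R A C.
Check: rule 1 ok; rule 2 ok; rule 3 ok; rule 4 ok; rule 5 ok.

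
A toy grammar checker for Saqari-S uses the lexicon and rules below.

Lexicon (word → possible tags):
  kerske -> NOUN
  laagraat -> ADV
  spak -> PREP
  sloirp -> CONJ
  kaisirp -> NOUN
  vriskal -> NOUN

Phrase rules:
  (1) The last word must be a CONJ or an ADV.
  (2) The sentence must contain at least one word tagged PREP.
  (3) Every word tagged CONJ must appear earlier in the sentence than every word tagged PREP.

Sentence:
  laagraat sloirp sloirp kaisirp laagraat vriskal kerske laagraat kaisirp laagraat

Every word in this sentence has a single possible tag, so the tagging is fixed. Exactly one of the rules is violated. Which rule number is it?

2

Fixed tagging: ADV CONJ CONJ NOUN ADV NOUN NOUN ADV NOUN ADV.
Rule check: R1 ✓, R2 ✗, R3 ✓.
Only rule 2 fails.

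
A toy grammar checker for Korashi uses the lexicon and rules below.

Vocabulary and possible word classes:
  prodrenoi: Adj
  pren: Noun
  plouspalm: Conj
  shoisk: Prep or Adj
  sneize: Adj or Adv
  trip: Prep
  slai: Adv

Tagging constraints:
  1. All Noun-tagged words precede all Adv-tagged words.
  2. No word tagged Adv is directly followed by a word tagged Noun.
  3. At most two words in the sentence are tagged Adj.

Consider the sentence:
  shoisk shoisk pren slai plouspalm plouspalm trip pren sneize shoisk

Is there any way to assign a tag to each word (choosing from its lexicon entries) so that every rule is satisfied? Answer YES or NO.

NO

Candidates per position — 1:shoisk {Prep,Adj}; 2:shoisk {Prep,Adj}; 3:pren {Noun}; 4:slai {Adv}; 5:plouspalm {Conj}; 6:plouspalm {Conj}; 7:trip {Prep}; 8:pren {Noun}; 9:sneize {Adj,Adv}; 10:shoisk {Prep,Adj}.
Rule 1 cannot be satisfied by any choice of tags from the lexicon.
So there is no consistent tagging.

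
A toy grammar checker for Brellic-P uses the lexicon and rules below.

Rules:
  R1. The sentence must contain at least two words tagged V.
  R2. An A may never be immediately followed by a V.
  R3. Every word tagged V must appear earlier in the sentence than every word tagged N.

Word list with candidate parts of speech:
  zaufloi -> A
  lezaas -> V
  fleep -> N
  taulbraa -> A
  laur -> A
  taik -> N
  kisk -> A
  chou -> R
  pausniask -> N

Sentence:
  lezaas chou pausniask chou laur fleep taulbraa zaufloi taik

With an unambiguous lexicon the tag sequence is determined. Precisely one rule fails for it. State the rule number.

Fixed tagging: V R N R A N A A N.
Rule check: R1 ✗, R2 ✓, R3 ✓.
Only rule 1 fails.

1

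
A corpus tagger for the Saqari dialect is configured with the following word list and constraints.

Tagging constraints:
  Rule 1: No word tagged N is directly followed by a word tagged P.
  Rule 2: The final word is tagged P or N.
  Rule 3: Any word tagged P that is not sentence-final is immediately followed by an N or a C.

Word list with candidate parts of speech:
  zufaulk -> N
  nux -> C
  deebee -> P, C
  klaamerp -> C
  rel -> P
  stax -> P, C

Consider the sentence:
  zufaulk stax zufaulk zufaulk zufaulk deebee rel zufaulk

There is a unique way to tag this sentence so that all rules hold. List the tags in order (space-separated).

N C N N N C P N

Candidates per position — 1:zufaulk {N}; 2:stax {P,C}; 3:zufaulk {N}; 4:zufaulk {N}; 5:zufaulk {N}; 6:deebee {P,C}; 7:rel {P}; 8:zufaulk {N}.
Word 2 cannot be P — rule 1 would then fail for every completion. It is C.
Word 6 cannot be P — rule 1 would then fail for every completion. It is C.
The unique satisfying tagging is: N C N N N C P N.
Verifying each rule — rule 1 ok; rule 2 ok; rule 3 ok.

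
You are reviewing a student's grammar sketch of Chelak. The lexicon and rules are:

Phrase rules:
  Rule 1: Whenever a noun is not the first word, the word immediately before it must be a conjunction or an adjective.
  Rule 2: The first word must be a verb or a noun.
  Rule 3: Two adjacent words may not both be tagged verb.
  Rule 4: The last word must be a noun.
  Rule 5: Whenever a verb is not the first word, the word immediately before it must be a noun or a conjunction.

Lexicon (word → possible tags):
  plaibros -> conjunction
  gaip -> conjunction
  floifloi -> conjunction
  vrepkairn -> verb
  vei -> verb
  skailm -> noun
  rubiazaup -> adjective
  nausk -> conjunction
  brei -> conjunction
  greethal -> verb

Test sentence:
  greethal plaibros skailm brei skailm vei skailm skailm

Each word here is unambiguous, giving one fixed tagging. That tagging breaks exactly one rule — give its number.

Fixed tagging: verb conjunction noun conjunction noun verb noun noun.
Applying the rules: R1 fails, R2 ok, R3 ok, R4 ok, R5 ok.
Only rule 1 fails.

1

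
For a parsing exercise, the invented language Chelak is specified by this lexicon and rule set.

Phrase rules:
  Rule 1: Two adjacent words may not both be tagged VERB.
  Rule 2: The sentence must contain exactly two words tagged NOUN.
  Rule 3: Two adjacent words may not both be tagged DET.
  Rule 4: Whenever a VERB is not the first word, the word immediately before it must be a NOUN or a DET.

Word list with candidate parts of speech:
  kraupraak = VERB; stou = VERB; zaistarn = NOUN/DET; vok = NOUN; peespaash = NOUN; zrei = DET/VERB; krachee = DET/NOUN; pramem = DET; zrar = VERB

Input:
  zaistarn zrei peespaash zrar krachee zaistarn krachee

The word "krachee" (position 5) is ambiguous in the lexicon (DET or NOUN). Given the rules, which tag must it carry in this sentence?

DET

Candidates per position — 1:zaistarn {NOUN,DET}; 2:zrei {DET,VERB}; 3:peespaash {NOUN}; 4:zrar {VERB}; 5:krachee {DET,NOUN}; 6:zaistarn {NOUN,DET}; 7:krachee {DET,NOUN}.
Position 5: the remaining choice is settled jointly with positions 1, 2, 6, 7 — only DET at position 5 is part of a tagging that satisfies every rule.
The unique satisfying tagging is: DET VERB NOUN VERB DET NOUN DET.
Checking: rule 1 holds; rule 2 holds; rule 3 holds; rule 4 holds.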